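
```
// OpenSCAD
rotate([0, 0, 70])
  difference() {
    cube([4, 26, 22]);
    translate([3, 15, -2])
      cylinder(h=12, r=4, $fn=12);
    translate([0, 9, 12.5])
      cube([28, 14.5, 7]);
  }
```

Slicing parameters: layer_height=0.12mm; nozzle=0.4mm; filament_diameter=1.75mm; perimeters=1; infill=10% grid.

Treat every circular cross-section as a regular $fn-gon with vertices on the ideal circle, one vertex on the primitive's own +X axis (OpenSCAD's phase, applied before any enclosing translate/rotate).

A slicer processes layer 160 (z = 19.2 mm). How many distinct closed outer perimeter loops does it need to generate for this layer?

2

At z = 19.2 mm: the 4×26 cube contributes its full rectangle; the cylinder at (3, 15) does not reach this height (z outside [-2, 10]); the cube at (0, 9) (footprint 28×14.5) is included at this height; Taking the first minus the rest: starting from the 4×26 cube, the 28×14.5 cube at (0, 9) partially overlaps it — only the 58.00 mm² overlap (of its 406.00 mm²) is removed, clipping the outline — 2 connected regions; (rotated 70° about Z; rotation is an isometry so areas/perimeters/island counts are preserved). The result has 2 disconnected regions.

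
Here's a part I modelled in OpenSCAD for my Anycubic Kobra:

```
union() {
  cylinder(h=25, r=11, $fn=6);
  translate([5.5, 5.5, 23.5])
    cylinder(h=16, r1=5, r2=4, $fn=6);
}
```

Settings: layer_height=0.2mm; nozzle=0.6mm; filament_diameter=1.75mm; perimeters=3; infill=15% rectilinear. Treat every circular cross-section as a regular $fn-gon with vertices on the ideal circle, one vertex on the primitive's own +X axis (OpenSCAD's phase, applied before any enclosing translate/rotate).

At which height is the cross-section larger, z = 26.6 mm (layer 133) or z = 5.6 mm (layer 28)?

Layer 133 (z = 26.6): the cylinder is absent (z outside [0, 25]); the cone at (5.5, 5.5) (r1=5→r2=4) has section circumradius 4.806 here — a regular 6-gon (area = (6/2)·4.806²·sin(360°/6) = 60.02 mm²); Merging all regions: only the cone at (5.5, 5.5) is present, so the union is just that shape — area = 60.02 mm². So its area = 60.02 mm². Layer 28 (z = 5.6): the r=11 cylinder gives a regular 6-gon of circumradius 11 (constant along its height) (area = (6/2)·11.000²·sin(360°/6) = 314.37 mm²); the cone at (5.5, 5.5) does not reach this height (z outside [23.5, 39.5]); Taking the union: only the r=11 cylinder is present, so the union is just that shape — area = 314.37 mm². So its area = 314.37 mm². Layer 28 is larger (314.37 vs 60.02 mm²).

layer 28 (z = 5.6 mm)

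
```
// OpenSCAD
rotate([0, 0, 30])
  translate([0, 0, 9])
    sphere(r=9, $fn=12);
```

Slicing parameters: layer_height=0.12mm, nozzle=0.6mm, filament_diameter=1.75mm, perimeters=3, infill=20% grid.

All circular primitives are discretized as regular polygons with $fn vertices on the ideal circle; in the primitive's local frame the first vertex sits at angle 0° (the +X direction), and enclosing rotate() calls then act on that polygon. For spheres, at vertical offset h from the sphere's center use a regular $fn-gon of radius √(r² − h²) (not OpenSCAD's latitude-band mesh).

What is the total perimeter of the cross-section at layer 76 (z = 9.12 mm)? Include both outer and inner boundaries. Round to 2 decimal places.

55.90 mm

At z = 9.12 mm: the sphere: section is a regular 12-gon, circumradius = √(r²−h²) = √(9²−0.12²) = 8.999 (perimeter = 2·12·8.999·sin(180°/12) = 55.90 mm); (rotated 30° about Z; rotation is an isometry so areas/perimeters/island counts are preserved). Overall, the cross-section is a single solid region. Total boundary length (outer) = 55.90 mm.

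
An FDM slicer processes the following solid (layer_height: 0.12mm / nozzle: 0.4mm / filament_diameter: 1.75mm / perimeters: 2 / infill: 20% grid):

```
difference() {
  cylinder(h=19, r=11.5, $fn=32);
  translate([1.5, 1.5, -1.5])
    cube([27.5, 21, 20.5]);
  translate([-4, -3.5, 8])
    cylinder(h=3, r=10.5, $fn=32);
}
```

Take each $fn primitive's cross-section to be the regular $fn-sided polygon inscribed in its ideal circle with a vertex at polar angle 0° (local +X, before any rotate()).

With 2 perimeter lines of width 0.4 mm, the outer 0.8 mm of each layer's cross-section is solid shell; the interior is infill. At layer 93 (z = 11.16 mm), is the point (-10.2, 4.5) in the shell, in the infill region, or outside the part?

shell

At z = 11.16 mm: the r=11.5 cylinder gives a regular 32-gon of circumradius 11.5 (constant along its height); the cube at (1.5, 1.5) is present — its section is the full 27.5×21 rectangle; the cylinder at (-4, -3.5) is absent (z outside [8, 11]); After the difference (first − rest): starting from the r=11.5 cylinder, the 27.5×21 cube at (1.5, 1.5) partially overlaps it — only the 71.17 mm² overlap (of its 577.50 mm²) is removed, clipping the outline — 1 connected region. Overall, the cross-section is a single solid region. The nearest boundary edge runs (-10.62, 4.40)→(-9.56, 6.39); distance from the point to it = 0.33 mm. The point is inside the cross-section, 0.33 mm from the nearest boundary — within the 0.8 mm shell band (2 × 0.4).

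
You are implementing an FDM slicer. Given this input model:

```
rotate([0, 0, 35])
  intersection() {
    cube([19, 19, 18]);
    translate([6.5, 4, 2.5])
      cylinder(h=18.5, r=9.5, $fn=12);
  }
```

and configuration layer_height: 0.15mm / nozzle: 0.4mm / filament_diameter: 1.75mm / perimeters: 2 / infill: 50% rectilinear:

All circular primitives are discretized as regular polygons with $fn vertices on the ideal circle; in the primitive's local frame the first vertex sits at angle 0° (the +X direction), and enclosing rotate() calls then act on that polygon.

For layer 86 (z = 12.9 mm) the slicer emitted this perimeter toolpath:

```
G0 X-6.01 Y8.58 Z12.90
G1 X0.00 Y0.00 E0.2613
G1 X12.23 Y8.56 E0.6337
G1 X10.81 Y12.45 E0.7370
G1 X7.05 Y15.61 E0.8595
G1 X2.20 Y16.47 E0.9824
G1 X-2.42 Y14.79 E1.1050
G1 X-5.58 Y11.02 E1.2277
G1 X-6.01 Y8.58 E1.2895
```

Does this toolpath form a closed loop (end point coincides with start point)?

Start point (G0): (-6.01, 8.58). End point (last G1): the path returns to the start — closed.

yes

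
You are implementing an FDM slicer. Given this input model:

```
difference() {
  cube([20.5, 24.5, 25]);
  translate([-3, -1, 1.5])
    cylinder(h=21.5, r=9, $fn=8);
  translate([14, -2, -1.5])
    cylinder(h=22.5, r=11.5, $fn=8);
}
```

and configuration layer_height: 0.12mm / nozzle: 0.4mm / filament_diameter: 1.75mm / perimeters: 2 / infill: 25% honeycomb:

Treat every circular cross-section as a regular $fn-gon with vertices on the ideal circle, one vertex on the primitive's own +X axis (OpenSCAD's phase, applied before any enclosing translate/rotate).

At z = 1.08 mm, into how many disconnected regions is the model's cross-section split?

At z = 1.08 mm: the cube (footprint 20.5×24.5) is included at this height; the cylinder at (-3, -1) is absent (z outside [1.5, 23]); the cylinder at (14, -2): section is a regular 8-gon, circumradius r=11.5; Taking the first minus the rest: starting from the 20.5×24.5 cube, the r=11.5 cylinder at (14, -2) partially overlaps it — only the 124.34 mm² overlap (of its 374.06 mm²) is removed, clipping the outline — 1 connected region. The result has 1 disconnected region.

1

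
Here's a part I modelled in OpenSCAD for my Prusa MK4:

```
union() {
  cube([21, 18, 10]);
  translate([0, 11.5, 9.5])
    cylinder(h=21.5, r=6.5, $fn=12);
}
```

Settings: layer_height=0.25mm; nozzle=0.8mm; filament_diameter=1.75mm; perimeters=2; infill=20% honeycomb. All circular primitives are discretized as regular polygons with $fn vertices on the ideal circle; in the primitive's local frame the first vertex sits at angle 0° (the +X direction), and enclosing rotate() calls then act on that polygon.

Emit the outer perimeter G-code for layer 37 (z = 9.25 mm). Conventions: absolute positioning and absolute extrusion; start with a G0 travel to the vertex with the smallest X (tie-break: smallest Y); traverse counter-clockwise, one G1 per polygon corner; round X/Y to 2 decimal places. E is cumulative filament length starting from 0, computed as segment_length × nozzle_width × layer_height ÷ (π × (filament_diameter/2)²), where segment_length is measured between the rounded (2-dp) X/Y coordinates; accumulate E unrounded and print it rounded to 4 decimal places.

G0 X0.00 Y0.00 Z9.25
G1 X21.00 Y0.00 E1.7462
G1 X21.00 Y18.00 E3.2429
G1 X0.00 Y18.00 E4.9890
G1 X0.00 Y0.00 E6.4857

At z = 9.25 mm: the cube (footprint 21×18) is included at this height; the cylinder at (0, 11.5) does not reach this height (z outside [9.5, 31]); Taking the union: only the 21×18 cube is present, so the union is just that shape — 1 connected region. The outline is a single polygon with 4 vertices. Extrusion per mm of travel: 0.8 × 0.25 / (π × 0.875²) = 0.083150. Accumulating E over each segment gives final E = 6.4857.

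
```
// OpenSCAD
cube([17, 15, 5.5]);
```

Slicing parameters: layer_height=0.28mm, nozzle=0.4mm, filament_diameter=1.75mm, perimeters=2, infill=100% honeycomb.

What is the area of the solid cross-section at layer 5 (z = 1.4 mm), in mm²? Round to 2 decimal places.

At z = 1.4 mm: the cube (footprint 17×15) is included at this height (area 255.00 mm²). Overall, the cross-section is a single solid region. Net area = 255.00 mm².

255.00 mm²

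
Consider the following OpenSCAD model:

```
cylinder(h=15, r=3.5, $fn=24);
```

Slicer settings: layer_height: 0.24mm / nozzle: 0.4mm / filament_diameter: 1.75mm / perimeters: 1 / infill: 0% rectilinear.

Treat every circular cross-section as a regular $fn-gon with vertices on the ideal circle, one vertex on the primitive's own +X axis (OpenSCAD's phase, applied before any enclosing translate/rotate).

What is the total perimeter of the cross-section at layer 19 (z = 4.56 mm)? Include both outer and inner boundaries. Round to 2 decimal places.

21.93 mm

At z = 4.56 mm: the r=3.5 cylinder gives a regular 24-gon of circumradius 3.5 (constant along its height) (perimeter = 2·24·3.500·sin(180°/24) = 21.93 mm). Overall, the cross-section is a single solid region. Total boundary length (outer) = 21.93 mm.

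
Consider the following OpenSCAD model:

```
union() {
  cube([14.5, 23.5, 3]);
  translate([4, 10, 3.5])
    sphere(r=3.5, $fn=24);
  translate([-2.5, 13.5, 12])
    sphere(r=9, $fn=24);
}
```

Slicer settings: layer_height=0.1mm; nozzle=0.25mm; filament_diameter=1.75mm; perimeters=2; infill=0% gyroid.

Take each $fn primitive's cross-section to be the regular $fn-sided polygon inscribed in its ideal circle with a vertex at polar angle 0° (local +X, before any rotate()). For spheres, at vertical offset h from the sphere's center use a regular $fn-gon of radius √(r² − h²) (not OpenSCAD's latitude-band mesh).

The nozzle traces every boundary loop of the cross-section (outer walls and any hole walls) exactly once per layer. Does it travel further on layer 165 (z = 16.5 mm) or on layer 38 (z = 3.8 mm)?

Layer 165 (z = 16.5): the cube is not intersected at this z (z outside [0, 3]); the sphere at (4, 10) does not reach this height (|z−center|=13.000 > r=3.5); the r=9 sphere at (-2.5, 13.5) slices to a regular 24-gon of circumradius 7.794 (√(r²−h²) with h=4.5 from center) (perimeter = 2·24·7.794·sin(180°/24) = 48.83 mm); Merging all regions: only the r=9 sphere at (-2.5, 13.5) is present, so the union is just that shape — boundary = 48.83 mm. So its perimeter = 48.83 mm. Layer 38 (z = 3.8): the cube is absent (z outside [0, 3]); the r=3.5 sphere at (4, 10) contributes a regular 24-gon of circumradius √(3.5²−0.3²) = 3.487 (perimeter = 2·24·3.487·sin(180°/24) = 21.85 mm); the r=9 sphere at (-2.5, 13.5) contributes a regular 24-gon of circumradius √(9²−8.2²) = 3.709 (perimeter = 2·24·3.709·sin(180°/24) = 23.24 mm); Taking the union: the 2 present regions are separate (no shared area or edge), so areas and boundary lengths simply add and each stays a separate island — boundary = 45.09 mm. So its perimeter = 45.09 mm. Layer 165 is larger (48.83 vs 45.09 mm).

layer 165 (z = 16.5 mm)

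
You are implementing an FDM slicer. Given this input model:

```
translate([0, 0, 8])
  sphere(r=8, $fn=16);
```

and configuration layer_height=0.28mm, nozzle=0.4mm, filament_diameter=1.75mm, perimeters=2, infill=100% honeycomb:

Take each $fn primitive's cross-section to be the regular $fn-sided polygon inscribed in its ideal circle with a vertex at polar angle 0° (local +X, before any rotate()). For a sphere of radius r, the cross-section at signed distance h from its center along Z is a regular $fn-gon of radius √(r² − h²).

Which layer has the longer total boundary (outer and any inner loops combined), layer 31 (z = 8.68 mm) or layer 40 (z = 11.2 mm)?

layer 31 (z = 8.68 mm)

Layer 31 (z = 8.68): the r=8 sphere slices to a regular 16-gon of circumradius 7.971 (√(r²−h²) with h=0.68 from center) (perimeter = 2·16·7.971·sin(180°/16) = 49.76 mm). So its perimeter = 49.76 mm. Layer 40 (z = 11.2): the sphere: section is a regular 16-gon, circumradius = √(r²−h²) = √(8²−3.2²) = 7.332 (perimeter = 2·16·7.332·sin(180°/16) = 45.77 mm). So its perimeter = 45.77 mm. Layer 31 is larger (49.76 vs 45.77 mm).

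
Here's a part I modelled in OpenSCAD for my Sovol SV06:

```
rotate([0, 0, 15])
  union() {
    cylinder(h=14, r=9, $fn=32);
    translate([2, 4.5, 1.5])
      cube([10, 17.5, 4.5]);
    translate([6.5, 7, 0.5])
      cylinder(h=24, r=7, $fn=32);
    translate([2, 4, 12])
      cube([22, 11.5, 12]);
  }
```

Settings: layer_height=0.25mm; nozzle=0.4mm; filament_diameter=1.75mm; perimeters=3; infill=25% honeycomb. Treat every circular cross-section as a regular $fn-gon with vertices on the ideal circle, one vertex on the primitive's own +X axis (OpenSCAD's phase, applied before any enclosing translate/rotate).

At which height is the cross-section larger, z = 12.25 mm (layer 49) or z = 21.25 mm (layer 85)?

Layer 49 (z = 12.25): the cylinder: section is a regular 32-gon, circumradius r=9 (area = (32/2)·9.000²·sin(360°/32) = 252.84 mm²); the cube at (2, 4.5) is not intersected at this z (z outside [1.5, 6]); the cylinder at (6.5, 7): section is a regular 32-gon, circumradius r=7 (area = (32/2)·7.000²·sin(360°/32) = 152.95 mm²); the cube at (2, 4) is present — its section is the full 22×11.5 rectangle (area 253.00 mm²); Merging all regions: the regions partially overlap — summed areas 658.79 mm² minus the doubly-counted overlap 157.35 mm² gives 501.44 mm² — area = 501.44 mm²; (whole slice rotated 15° about Z — lengths, areas and connectivity unchanged). So its area = 501.44 mm². Layer 85 (z = 21.25): the cylinder is not intersected at this z (z outside [0, 14]); the cube at (2, 4.5) does not reach this height (z outside [1.5, 6]); the cylinder at (6.5, 7): section is a regular 32-gon, circumradius r=7 (area = (32/2)·7.000²·sin(360°/32) = 152.95 mm²); the 22×11.5 cube at (2, 4) contributes its full rectangle (area 253.00 mm²); Taking the union: the regions partially overlap — summed areas 405.95 mm² minus the doubly-counted overlap 101.07 mm² gives 304.88 mm² — area = 304.88 mm²; (rotated 15° about Z; rotation is an isometry so areas/perimeters/island counts are preserved). So its area = 304.88 mm². Layer 49 is larger (501.44 vs 304.88 mm²).

layer 49 (z = 12.25 mm)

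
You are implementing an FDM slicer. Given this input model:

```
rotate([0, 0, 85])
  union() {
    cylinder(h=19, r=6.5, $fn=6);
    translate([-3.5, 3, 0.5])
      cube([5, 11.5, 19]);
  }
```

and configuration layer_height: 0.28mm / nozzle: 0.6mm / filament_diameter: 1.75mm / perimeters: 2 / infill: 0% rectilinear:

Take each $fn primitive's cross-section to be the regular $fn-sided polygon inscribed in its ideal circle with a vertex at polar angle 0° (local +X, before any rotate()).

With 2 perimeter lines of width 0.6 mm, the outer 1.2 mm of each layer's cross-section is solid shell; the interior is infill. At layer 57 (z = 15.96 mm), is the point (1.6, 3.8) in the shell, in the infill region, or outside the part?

At z = 15.96 mm: the cylinder: section is a regular 6-gon, circumradius r=6.5; the 5×11.5 cube at (-3.5, 3) contributes its full rectangle; Combining (union): the regions partially overlap (shared area 13.09 mm²), so overlapping operands fuse into one piece — 1 connected region; (whole slice rotated 85° about Z — lengths, areas and connectivity unchanged). Overall, the cross-section is a single solid region. Undo the 85° rotation: the query point maps to (3.925, -1.263) in the un-rotated model frame. The nearest boundary edge runs (6.50, 0.00)→(3.25, -5.63); distance from the point to it = 1.60 mm. The point is inside the cross-section and 1.60 mm from the nearest boundary — more than the 1.2 mm shell width (2 × 0.6), so it's in the infill interior.

infill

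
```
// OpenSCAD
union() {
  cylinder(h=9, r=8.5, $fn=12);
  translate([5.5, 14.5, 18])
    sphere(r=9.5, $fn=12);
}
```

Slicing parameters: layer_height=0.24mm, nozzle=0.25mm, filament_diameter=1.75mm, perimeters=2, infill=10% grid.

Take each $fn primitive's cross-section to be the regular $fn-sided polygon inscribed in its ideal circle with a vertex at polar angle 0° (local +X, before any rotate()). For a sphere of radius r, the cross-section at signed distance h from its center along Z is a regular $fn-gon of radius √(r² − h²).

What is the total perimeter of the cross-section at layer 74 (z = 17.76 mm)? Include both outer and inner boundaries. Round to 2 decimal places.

At z = 17.76 mm: the cylinder is not intersected at this z (z outside [0, 9]); the r=9.5 sphere at (5.5, 14.5) contributes a regular 12-gon of circumradius √(9.5²−0.24²) = 9.497 (perimeter = 2·12·9.497·sin(180°/12) = 58.99 mm); Taking the union: only the r=9.5 sphere at (5.5, 14.5) is present, so the union is just that shape — boundary = 58.99 mm. Overall, the cross-section is a single solid region. Total boundary length (outer) = 58.99 mm.

58.99 mm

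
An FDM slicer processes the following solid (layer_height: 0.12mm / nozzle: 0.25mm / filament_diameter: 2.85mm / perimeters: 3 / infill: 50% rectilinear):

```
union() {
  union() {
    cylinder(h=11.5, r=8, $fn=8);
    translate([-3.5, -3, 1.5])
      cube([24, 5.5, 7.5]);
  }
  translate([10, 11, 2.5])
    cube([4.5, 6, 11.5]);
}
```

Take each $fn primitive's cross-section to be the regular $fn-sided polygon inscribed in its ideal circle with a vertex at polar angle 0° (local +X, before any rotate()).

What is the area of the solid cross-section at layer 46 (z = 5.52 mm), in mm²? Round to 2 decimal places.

279.93 mm²

At z = 5.52 mm: the cylinder: section is a regular 8-gon, circumradius r=8 (area = (8/2)·8.000²·sin(360°/8) = 181.02 mm²); the cube at (-3.5, -3) (footprint 24×5.5) is included at this height (area 132.00 mm²); Combining (union): the regions partially overlap — summed areas 313.02 mm² minus the doubly-counted overlap 60.09 mm² gives 252.93 mm² — area = 252.93 mm²; the cube at (10, 11) (footprint 4.5×6) is included at this height (area 27.00 mm²); Combining (union): the 2 present regions are separate (no shared area or edge), so areas and boundary lengths simply add and each stays a separate island — area = 279.93 mm². Overall, the cross-section has 2 separate islands. Net area = 279.93 mm².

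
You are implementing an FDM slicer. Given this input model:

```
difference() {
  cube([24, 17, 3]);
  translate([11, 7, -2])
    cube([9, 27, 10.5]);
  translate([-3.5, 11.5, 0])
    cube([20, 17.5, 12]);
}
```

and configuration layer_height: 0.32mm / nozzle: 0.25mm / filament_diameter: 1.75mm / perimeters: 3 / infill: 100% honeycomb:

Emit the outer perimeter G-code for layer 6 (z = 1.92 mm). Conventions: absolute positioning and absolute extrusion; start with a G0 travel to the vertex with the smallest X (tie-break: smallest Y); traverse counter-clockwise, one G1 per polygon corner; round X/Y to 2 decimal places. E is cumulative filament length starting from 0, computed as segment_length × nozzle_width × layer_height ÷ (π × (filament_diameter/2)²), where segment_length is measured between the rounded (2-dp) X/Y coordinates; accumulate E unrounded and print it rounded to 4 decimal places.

G0 X0.00 Y0.00 Z1.92
G1 X24.00 Y0.00 E0.7982
G1 X24.00 Y17.00 E1.3637
G1 X20.00 Y17.00 E1.4967
G1 X20.00 Y7.00 E1.8293
G1 X11.00 Y7.00 E2.1286
G1 X11.00 Y11.50 E2.2783
G1 X0.00 Y11.50 E2.6442
G1 X0.00 Y0.00 E3.0267

At z = 1.92 mm: the 24×17 cube contributes its full rectangle; the 9×27 cube at (11, 7) contributes its full rectangle; the cube at (-3.5, 11.5) is present — its section is the full 20×17.5 rectangle; Taking the first minus the rest: starting from the 24×17 cube, the 9×27 cube at (11, 7) partially overlaps it — only the 90.00 mm² overlap (of its 243.00 mm²) is removed, clipping the outline; the 20×17.5 cube at (-3.5, 11.5) partially overlaps it — only the 60.50 mm² overlap (of its 350.00 mm²) is removed, clipping the outline — 1 connected region. The outline is a single polygon with 8 vertices. Extrusion per mm of travel: 0.25 × 0.32 / (π × 0.875²) = 0.033260. Accumulating E over each segment gives final E = 3.0267.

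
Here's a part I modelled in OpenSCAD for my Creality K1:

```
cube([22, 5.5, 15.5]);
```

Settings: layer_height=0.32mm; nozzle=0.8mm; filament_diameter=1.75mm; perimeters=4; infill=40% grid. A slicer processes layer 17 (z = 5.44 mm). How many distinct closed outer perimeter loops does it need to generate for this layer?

At z = 5.44 mm: the 22×5.5 cube contributes its full rectangle. The result has 1 disconnected region.

1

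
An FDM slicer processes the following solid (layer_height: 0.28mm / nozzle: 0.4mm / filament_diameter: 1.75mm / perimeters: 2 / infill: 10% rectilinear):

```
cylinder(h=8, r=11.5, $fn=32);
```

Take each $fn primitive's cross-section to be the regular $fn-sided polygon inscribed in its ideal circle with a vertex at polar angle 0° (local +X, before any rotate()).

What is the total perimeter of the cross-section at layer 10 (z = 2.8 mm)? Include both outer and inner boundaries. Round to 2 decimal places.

72.14 mm

At z = 2.8 mm: the r=11.5 cylinder gives a regular 32-gon of circumradius 11.5 (constant along its height) (perimeter = 2·32·11.500·sin(180°/32) = 72.14 mm). Overall, the cross-section is a single solid region. Total boundary length (outer) = 72.14 mm.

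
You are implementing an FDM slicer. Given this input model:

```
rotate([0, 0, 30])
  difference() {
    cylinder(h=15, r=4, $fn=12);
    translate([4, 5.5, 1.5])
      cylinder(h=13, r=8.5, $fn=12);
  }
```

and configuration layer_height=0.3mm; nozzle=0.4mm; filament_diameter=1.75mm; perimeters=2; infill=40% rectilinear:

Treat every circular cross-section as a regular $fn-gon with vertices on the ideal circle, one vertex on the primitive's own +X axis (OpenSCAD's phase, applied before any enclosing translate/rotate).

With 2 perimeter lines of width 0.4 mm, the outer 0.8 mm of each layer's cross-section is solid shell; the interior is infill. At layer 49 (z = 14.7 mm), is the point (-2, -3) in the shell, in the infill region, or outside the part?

At z = 14.7 mm: the r=4 cylinder gives a regular 12-gon of circumradius 4 (constant along its height); the cylinder at (4, 5.5) does not reach this height (z outside [1.5, 14.5]); Subtracting the remaining from the first: none of the subtracted shapes is present at this height, so the r=4 cylinder is unchanged — 1 connected region; (rotated 30° about Z; rotation is an isometry so areas/perimeters/island counts are preserved). Overall, the cross-section is a single solid region. Undo the 30° rotation: the query point maps to (-3.232, -1.598) in the un-rotated model frame. The nearest boundary edge runs (-4.00, 0.00)→(-3.46, -2.00); distance from the point to it = 0.33 mm. The point is inside the cross-section, 0.33 mm from the nearest boundary — within the 0.8 mm shell band (2 × 0.4).

shell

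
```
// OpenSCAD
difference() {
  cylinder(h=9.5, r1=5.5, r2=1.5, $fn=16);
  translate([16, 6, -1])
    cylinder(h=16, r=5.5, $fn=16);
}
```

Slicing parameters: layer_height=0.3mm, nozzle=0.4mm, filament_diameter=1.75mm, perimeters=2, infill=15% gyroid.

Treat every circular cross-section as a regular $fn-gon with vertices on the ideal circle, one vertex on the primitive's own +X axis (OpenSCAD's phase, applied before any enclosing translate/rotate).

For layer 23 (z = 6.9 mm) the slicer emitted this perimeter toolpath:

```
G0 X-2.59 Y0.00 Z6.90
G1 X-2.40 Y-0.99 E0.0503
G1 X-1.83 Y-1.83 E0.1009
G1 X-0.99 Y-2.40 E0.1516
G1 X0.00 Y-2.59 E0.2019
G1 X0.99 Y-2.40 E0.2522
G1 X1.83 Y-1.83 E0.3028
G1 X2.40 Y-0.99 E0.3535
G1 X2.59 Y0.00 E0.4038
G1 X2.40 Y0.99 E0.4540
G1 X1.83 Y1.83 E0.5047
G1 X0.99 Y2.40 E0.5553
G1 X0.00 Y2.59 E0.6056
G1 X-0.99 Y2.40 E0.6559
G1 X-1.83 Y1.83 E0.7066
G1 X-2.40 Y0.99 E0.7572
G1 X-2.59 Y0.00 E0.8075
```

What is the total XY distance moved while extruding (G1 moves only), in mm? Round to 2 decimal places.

Sum the Euclidean lengths of each G1 segment: total = 16.19 mm.

16.19 mm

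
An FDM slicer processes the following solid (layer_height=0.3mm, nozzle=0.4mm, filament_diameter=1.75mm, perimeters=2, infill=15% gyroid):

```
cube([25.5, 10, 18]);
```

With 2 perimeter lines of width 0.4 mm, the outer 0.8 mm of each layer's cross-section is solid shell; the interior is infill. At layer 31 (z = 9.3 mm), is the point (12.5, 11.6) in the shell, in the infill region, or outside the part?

At z = 9.3 mm: the cube (footprint 25.5×10) is included at this height. Overall, the cross-section is a single solid region. The nearest boundary edge runs (25.50, 10.00)→(0.00, 10.00); distance from the point to it = 1.60 mm. The point is not inside any of the regions above, so it lies outside the cross-section (1.60 mm from the nearest boundary).

outside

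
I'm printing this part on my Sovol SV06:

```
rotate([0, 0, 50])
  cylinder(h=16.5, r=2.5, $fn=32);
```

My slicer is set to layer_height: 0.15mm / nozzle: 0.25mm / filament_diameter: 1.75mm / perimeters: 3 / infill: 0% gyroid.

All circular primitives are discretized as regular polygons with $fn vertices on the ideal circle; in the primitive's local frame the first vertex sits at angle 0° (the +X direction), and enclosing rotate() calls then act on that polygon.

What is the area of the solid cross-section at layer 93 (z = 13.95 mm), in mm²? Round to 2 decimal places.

19.51 mm²

At z = 13.95 mm: the cylinder: section is a regular 32-gon, circumradius r=2.5 (area = (32/2)·2.500²·sin(360°/32) = 19.51 mm²); (whole slice rotated 50° about Z — lengths, areas and connectivity unchanged). Overall, the cross-section is a single solid region. Net area = 19.51 mm².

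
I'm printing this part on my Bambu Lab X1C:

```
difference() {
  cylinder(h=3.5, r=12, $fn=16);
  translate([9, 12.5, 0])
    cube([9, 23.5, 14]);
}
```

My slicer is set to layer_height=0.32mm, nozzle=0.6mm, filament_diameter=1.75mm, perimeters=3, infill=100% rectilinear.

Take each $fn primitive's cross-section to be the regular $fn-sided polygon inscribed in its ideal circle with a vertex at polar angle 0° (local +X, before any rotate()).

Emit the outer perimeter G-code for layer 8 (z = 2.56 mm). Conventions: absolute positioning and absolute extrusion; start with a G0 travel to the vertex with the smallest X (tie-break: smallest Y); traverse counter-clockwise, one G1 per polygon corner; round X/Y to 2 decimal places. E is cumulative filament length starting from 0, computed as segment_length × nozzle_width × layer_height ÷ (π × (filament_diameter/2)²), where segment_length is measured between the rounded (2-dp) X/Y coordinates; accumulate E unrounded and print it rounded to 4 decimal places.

At z = 2.56 mm: the cylinder: section is a regular 16-gon, circumradius r=12; the cube at (9, 12.5) is present — its section is the full 9×23.5 rectangle; Subtracting the remaining from the first: starting from the r=12 cylinder, the 9×23.5 cube at (9, 12.5) misses the remaining region (no effect) — 1 connected region. The outline is a single polygon with 16 vertices. Extrusion per mm of travel: 0.6 × 0.32 / (π × 0.875²) = 0.079824. Accumulating E over each segment gives final E = 5.9814.

G0 X-12.00 Y0.00 Z2.56
G1 X-11.09 Y-4.59 E0.3735
G1 X-8.49 Y-8.49 E0.7477
G1 X-4.59 Y-11.09 E1.1218
G1 X0.00 Y-12.00 E1.4954
G1 X4.59 Y-11.09 E1.8689
G1 X8.49 Y-8.49 E2.2430
G1 X11.09 Y-4.59 E2.6172
G1 X12.00 Y0.00 E2.9907
G1 X11.09 Y4.59 E3.3642
G1 X8.49 Y8.49 E3.7384
G1 X4.59 Y11.09 E4.1125
G1 X0.00 Y12.00 E4.4861
G1 X-4.59 Y11.09 E4.8596
G1 X-8.49 Y8.49 E5.2338
G1 X-11.09 Y4.59 E5.6079
G1 X-12.00 Y0.00 E5.9814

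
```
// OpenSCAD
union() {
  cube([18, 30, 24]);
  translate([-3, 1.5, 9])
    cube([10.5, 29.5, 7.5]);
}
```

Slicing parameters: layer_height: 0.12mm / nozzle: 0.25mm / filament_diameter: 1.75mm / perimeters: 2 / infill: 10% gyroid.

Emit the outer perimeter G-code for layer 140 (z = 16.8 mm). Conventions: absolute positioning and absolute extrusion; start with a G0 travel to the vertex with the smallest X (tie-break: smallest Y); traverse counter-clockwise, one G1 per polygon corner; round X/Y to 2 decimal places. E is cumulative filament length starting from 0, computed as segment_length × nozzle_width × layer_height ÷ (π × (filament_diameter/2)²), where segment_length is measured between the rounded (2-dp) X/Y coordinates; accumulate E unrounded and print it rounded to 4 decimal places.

At z = 16.8 mm: the cube (footprint 18×30) is included at this height; the cube at (-3, 1.5) does not reach this height (z outside [9, 16.5]); Combining (union): only the 18×30 cube is present, so the union is just that shape — 1 connected region. The outline is a single polygon with 4 vertices. Extrusion per mm of travel: 0.25 × 0.12 / (π × 0.875²) = 0.012473. Accumulating E over each segment gives final E = 1.1974.

G0 X0.00 Y0.00 Z16.80
G1 X18.00 Y0.00 E0.2245
G1 X18.00 Y30.00 E0.5987
G1 X0.00 Y30.00 E0.8232
G1 X0.00 Y0.00 E1.1974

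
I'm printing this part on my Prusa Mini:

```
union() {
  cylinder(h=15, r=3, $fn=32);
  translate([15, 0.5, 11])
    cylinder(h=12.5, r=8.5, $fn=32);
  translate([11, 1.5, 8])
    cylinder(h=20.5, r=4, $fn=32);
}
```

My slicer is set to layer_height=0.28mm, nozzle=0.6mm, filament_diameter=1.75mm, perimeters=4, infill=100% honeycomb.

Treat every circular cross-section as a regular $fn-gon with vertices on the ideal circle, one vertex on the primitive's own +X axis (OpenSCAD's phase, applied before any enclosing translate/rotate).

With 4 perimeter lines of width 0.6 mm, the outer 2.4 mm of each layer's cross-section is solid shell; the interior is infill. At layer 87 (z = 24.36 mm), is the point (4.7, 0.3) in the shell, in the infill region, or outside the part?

outside

At z = 24.36 mm: the cylinder is absent (z outside [0, 15]); the cylinder at (15, 0.5) is not intersected at this z (z outside [11, 23.5]); the r=4 cylinder at (11, 1.5) gives a regular 32-gon of circumradius 4 (constant along its height); Taking the union: only the r=4 cylinder at (11, 1.5) is present, so the union is just that shape — 1 connected region. Overall, the cross-section is a single solid region. The nearest boundary edge runs (7.00, 1.50)→(7.08, 0.72); distance from the point to it = 2.41 mm. The point is not inside any of the regions above, so it lies outside the cross-section (2.41 mm from the nearest boundary).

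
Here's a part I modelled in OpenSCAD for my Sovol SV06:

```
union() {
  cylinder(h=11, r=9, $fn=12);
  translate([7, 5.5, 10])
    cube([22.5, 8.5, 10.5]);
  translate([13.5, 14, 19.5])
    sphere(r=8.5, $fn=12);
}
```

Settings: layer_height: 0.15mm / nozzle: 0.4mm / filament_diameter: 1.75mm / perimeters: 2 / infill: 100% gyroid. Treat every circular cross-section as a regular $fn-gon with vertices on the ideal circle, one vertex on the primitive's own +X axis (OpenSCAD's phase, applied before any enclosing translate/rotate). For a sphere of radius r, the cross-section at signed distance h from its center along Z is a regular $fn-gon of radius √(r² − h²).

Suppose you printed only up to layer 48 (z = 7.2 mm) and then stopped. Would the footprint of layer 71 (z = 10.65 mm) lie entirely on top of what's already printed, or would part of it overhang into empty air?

part overhangs

Compare the two slices. At z = 7.2: the r=9 cylinder contributes a regular 12-gon of circumradius 9 (area = (12/2)·9.000²·sin(360°/12) = 243.00 mm²); the cube at (7, 5.5) is not intersected at this z (z outside [10, 20.5]); the sphere at (13.5, 14) does not reach this height (|z−center|=12.300 > r=8.5); Combining (union): only the r=9 cylinder is present, so the union is just that shape — area = 243.00 mm². At z = 10.65: the cylinder: section is a regular 12-gon, circumradius r=9 (area = (12/2)·9.000²·sin(360°/12) = 243.00 mm²); the cube at (7, 5.5) (footprint 22.5×8.5) is included at this height (area 191.25 mm²); the sphere at (13.5, 14) is absent (|z−center|=8.850 > r=8.5); Merging all regions: the 2 present regions are separate (no shared area or edge), so areas and boundary lengths simply add and each stays a separate island — area = 434.25 mm². Checking containment: at z = 10.65 the cross-section extends beyond the z = 7.2 cross-section by about 191.25 mm².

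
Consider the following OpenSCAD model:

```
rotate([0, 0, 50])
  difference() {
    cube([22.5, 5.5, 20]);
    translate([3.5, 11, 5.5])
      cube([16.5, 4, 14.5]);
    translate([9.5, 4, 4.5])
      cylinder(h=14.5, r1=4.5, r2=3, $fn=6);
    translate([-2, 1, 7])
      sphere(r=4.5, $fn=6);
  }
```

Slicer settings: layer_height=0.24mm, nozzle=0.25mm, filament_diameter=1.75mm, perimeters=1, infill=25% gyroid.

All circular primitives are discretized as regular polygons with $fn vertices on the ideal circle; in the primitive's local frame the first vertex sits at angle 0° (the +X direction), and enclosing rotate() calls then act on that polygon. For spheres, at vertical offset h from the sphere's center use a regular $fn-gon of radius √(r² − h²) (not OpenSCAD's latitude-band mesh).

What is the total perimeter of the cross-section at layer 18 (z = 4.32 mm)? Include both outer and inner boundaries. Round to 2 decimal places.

At z = 4.32 mm: the cube is present — its section is the full 22.5×5.5 rectangle (perimeter 56.00 mm); the cube at (3.5, 11) is not intersected at this z (z outside [5.5, 20]); the cone at (9.5, 4) does not reach this height (z outside [4.5, 19]); the r=4.5 sphere at (-2, 1) contributes a regular 6-gon of circumradius √(4.5²−2.68²) = 3.615 (perimeter = 2·6·3.615·sin(180°/6) = 21.69 mm); Taking the first minus the rest: starting from the 22.5×5.5 cube, the r=4.5 sphere at (-2, 1) partially overlaps it — only the 3.58 mm² overlap (of its 33.95 mm²) is removed, clipping the outline — boundary = 55.55 mm; (rotated 50° about Z; rotation is an isometry so areas/perimeters/island counts are preserved). Overall, the cross-section is a single solid region. Total boundary length (outer) = 55.55 mm.

55.55 mm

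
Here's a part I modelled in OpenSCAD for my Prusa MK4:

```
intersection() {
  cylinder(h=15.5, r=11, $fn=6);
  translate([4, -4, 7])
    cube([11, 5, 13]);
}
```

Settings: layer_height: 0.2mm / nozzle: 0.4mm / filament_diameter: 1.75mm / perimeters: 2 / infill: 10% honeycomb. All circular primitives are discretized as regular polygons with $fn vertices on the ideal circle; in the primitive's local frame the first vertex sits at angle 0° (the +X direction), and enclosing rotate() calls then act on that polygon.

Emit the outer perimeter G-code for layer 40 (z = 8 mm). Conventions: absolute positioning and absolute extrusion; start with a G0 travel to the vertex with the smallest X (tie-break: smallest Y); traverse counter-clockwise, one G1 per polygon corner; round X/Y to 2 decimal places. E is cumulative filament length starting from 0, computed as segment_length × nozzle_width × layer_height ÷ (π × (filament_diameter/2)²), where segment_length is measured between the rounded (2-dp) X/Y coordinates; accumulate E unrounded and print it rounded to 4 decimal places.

At z = 8 mm: the cylinder: section is a regular 6-gon, circumradius r=11; the cube at (4, -4) (footprint 11×5) is included at this height; After intersecting: the 11×5 cube at (4, -4) partially overlaps the r=11 cylinder; clipping to the common part keeps 30.09 mm² — 1 connected region. The outline is a single polygon with 5 vertices. Extrusion per mm of travel: 0.4 × 0.2 / (π × 0.875²) = 0.033260. Accumulating E over each segment gives final E = 0.7279.

G0 X4.00 Y-4.00 Z8.00
G1 X8.69 Y-4.00 E0.1560
G1 X11.00 Y0.00 E0.3096
G1 X10.42 Y1.00 E0.3481
G1 X4.00 Y1.00 E0.5616
G1 X4.00 Y-4.00 E0.7279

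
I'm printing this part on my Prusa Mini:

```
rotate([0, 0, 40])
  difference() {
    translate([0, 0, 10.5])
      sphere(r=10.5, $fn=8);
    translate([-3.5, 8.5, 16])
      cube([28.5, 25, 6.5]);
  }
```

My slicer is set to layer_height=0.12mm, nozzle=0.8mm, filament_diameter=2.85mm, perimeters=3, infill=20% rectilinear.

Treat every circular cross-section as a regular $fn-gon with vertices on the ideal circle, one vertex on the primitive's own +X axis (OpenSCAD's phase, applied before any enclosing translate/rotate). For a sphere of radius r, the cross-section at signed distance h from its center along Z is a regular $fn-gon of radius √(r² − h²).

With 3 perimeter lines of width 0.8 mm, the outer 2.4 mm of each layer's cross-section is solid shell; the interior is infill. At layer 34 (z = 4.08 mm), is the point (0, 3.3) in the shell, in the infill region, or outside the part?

At z = 4.08 mm: the r=10.5 sphere slices to a regular 8-gon of circumradius 8.309 (√(r²−h²) with h=6.42 from center); the cube at (-3.5, 8.5) does not reach this height (z outside [16, 22.5]); Subtracting the remaining from the first: none of the subtracted shapes is present at this height, so the r=10.5 sphere is unchanged — 1 connected region; (whole slice rotated 40° about Z — lengths, areas and connectivity unchanged). Overall, the cross-section is a single solid region. Undo the 40° rotation: the query point maps to (2.121, 2.528) in the un-rotated model frame. The nearest boundary edge runs (5.88, 5.88)→(0.00, 8.31); distance from the point to it = 4.53 mm. The point is inside the cross-section and 4.53 mm from the nearest boundary — more than the 2.4 mm shell width (3 × 0.8), so it's in the infill interior.

infill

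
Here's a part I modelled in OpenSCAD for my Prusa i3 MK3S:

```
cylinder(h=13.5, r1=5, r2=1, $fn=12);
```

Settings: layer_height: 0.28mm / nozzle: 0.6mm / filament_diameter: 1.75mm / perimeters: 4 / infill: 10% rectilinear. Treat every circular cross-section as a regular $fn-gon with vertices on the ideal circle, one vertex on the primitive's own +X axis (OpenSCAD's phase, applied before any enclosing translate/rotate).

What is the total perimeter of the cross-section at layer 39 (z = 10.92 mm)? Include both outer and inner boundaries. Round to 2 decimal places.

At z = 10.92 mm: the cone: at t=0.809 of its height the radius interpolates to r₁+(r₂−r₁)t = 1.764, giving a regular 12-gon of that circumradius (perimeter = 2·12·1.764·sin(180°/12) = 10.96 mm). Overall, the cross-section is a single solid region. Total boundary length (outer) = 10.96 mm.

10.96 mm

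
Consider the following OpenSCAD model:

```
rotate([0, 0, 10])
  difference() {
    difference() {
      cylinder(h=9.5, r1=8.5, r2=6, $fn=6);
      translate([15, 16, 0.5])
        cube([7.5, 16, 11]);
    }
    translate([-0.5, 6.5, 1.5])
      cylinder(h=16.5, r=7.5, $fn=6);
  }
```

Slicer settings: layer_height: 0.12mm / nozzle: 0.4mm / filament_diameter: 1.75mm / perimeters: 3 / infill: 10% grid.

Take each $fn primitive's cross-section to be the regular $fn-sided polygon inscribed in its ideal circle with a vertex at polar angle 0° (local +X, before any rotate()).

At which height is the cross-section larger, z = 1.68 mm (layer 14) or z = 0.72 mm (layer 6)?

layer 6 (z = 0.72 mm)

Layer 14 (z = 1.68): the cone contributes a regular 6-gon of circumradius 8.058 (interpolated between r1=8.5 and r2=6 at t=0.177) (area = (6/2)·8.058²·sin(360°/6) = 168.69 mm²); the cube at (15, 16) (footprint 7.5×16) is included at this height (area 120.00 mm²); After the difference (first − rest): starting from the cone (168.69 mm²), the 7.5×16 cube at (15, 16) misses the remaining region (no effect) — area = 168.69 mm²; the r=7.5 cylinder at (-0.5, 6.5) contributes a regular 6-gon of circumradius 7.5 (area = (6/2)·7.500²·sin(360°/6) = 146.14 mm²); Subtracting the remaining from the first: starting from that combined region (168.69 mm²), the r=7.5 cylinder at (-0.5, 6.5) partially overlaps it — only the 68.00 mm² overlap (of its 146.14 mm²) is removed, clipping the outline — area = 100.69 mm²; (rotated 10° about Z; rotation is an isometry so areas/perimeters/island counts are preserved). So its area = 100.69 mm². Layer 6 (z = 0.72): the cone (r1=8.5→r2=6) has section circumradius 8.311 here — a regular 6-gon (area = (6/2)·8.311²·sin(360°/6) = 179.44 mm²); the 7.5×16 cube at (15, 16) contributes its full rectangle (area 120.00 mm²); Subtracting the remaining from the first: starting from the cone (179.44 mm²), the 7.5×16 cube at (15, 16) misses the remaining region (no effect) — area = 179.44 mm²; the cylinder at (-0.5, 6.5) is absent (z outside [1.5, 18]); After the difference (first − rest): none of the subtracted shapes is present at this height, so the result so far is unchanged — area = 179.44 mm²; (rotated 10° about Z; rotation is an isometry so areas/perimeters/island counts are preserved). So its area = 179.44 mm². Layer 6 is larger (179.44 vs 100.69 mm²).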